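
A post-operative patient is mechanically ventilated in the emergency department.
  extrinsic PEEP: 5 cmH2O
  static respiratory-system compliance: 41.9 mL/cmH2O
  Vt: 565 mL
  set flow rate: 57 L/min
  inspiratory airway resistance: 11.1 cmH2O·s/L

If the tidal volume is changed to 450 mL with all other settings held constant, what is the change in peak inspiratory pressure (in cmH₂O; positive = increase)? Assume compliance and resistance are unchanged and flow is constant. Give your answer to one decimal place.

-2.7

PIP = Vt/C + R·V̇ + PEEP (constant-flow equation of motion).
Only the elastic term changes: ΔPIP = ΔVt / C = (450 − 565) / 41.9 = -2.745 cmH2O.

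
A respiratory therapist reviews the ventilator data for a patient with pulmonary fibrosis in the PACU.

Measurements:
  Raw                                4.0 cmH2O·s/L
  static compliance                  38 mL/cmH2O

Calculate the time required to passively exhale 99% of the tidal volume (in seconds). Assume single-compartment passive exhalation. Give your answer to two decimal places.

0.70

τ = R × C = 4.0 × 38 mL/cmH2O = 4.0 × 0.038 L/cmH2O = 0.152 s.
Exhaled fraction f = 1 − e^(−t/τ) → t = −τ·ln(1 − f) = −0.152·ln(0.01) = 0.7 s.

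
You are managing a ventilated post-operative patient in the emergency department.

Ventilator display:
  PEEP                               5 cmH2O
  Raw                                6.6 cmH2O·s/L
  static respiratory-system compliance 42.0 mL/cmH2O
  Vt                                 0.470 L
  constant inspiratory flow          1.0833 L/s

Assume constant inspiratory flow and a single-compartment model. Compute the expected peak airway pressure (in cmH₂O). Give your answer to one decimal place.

23.3

Equation of motion (constant flow): PIP = Vt/C + R·V̇ + PEEP.
PIP = 470/42.0 + 6.6×1.0833 + 5 = 11.19 + 7.15 + 5 = 23.34 cmH2O.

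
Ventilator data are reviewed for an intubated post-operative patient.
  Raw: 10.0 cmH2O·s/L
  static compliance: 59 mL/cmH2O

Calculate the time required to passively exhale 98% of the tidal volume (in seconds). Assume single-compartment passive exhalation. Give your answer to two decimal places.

τ = R × C = 10.0 × 59 mL/cmH2O = 10.0 × 0.059 L/cmH2O = 0.59 s.
Exhaled fraction f = 1 − e^(−t/τ) → t = −τ·ln(1 − f) = −0.59·ln(0.02) = 2.308 s.

2.31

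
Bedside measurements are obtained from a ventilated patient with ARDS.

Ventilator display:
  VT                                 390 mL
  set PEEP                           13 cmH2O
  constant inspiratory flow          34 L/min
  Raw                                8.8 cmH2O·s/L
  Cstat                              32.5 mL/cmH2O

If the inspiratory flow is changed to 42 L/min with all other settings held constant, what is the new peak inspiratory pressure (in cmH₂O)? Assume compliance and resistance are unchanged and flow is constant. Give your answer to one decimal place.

31.2

Flow: 34 L/min ÷ 60 = 0.5667 L/s.
New flow: 42 L/min ÷ 60 = 0.7 L/s.
PIP = Vt/C + R·V̇ + PEEP (constant-flow equation of motion).
Only the resistive term changes: ΔPIP = R × ΔV̇ = 8.8 × (0.7 − 0.5667) = 8.8 × 0.1333 = 1.173 cmH2O.
Original PIP = 390/32.5 + 8.8×0.5667 + 13 = 29.987 cmH2O; new PIP = 29.987 + (1.173) = 31.16 cmH2O.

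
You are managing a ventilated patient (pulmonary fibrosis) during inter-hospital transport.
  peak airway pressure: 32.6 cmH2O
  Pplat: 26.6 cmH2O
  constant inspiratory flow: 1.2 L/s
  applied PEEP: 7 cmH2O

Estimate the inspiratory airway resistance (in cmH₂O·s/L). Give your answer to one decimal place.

Raw = (PIP − Pplat) / flow = (32.6 − 26.6) / 1.2 = 6.0 / 1.2 = 5.0 cmH2O·s/L.

5.0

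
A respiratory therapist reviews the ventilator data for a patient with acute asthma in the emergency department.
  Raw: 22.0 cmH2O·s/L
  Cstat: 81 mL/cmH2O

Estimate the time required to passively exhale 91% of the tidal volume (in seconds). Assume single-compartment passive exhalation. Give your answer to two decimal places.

τ = R × C = 22.0 × 81 mL/cmH2O = 22.0 × 0.081 L/cmH2O = 1.782 s.
Exhaled fraction f = 1 − e^(−t/τ) → t = −τ·ln(1 − f) = −1.782·ln(0.09) = 4.291 s.

4.29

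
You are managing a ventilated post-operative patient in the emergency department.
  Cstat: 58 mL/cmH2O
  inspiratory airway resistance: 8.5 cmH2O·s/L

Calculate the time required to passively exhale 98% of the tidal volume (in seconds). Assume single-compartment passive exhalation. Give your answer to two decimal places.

1.93

τ = R × C = 8.5 × 58 mL/cmH2O = 8.5 × 0.058 L/cmH2O = 0.493 s.
Exhaled fraction f = 1 − e^(−t/τ) → t = −τ·ln(1 − f) = −0.493·ln(0.02) = 1.929 s.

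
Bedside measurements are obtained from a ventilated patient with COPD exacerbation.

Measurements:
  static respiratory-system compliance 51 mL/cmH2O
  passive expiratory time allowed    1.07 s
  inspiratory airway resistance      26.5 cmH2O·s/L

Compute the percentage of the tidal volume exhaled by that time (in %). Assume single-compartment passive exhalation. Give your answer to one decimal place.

τ = R × C = 26.5 × 51 mL/cmH2O = 26.5 × 0.051 L/cmH2O = 1.352 s.
Passive exhalation: V(t)/V₀ = e^(−t/τ) = e^(−1.07/1.352) = 0.4532.
Fraction exhaled = 1 − 0.4532 = 0.5468 → 54.68%.

54.7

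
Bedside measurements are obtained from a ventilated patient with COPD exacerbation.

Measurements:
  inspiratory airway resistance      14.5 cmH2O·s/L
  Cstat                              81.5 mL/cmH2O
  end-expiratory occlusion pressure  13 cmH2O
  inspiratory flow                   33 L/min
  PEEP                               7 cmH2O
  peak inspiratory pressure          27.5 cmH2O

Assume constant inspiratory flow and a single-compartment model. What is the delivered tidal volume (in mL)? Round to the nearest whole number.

532

Flow: 33 L/min ÷ 60 = 0.55 L/s.
Total PEEP = 13 cmH2O (set 7 + intrinsic 6); this is the baseline alveolar pressure.
Equation of motion (constant flow): PIP = Vt/C + R·V̇ + PEEP.
Vt/C = PIP − R·V̇ − PEEP = 27.5 − 7.975 − 13 = 6.525 cmH2O.
Vt = C × 6.525 = 81.5 × 6.525 = 531.79 mL.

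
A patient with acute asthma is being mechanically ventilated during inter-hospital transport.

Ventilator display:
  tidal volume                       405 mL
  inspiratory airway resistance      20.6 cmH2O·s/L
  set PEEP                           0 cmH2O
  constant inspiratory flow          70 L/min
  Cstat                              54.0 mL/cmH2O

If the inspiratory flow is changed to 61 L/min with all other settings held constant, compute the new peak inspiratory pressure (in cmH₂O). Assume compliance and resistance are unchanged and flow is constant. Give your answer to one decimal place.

Flow: 70 L/min ÷ 60 = 1.1667 L/s.
New flow: 61 L/min ÷ 60 = 1.0167 L/s.
PIP = Vt/C + R·V̇ + PEEP (constant-flow equation of motion).
Only the resistive term changes: ΔPIP = R × ΔV̇ = 20.6 × (1.0167 − 1.1667) = 20.6 × -0.15 = -3.09 cmH2O.
Original PIP = 405/54.0 + 20.6×1.1667 + 0 = 31.534 cmH2O; new PIP = 31.534 + (-3.09) = 28.444 cmH2O.

28.4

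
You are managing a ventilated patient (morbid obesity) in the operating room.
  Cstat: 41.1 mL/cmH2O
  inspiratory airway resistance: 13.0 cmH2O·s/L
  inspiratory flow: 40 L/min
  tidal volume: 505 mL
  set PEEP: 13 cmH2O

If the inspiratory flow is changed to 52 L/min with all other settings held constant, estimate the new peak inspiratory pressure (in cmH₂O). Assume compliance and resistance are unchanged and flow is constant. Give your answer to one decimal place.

36.6

Flow: 40 L/min ÷ 60 = 0.6667 L/s.
New flow: 52 L/min ÷ 60 = 0.8667 L/s.
PIP = Vt/C + R·V̇ + PEEP (constant-flow equation of motion).
Only the resistive term changes: ΔPIP = R × ΔV̇ = 13.0 × (0.8667 − 0.6667) = 13.0 × 0.2 = 2.6 cmH2O.
Original PIP = 505/41.1 + 13.0×0.6667 + 13 = 33.954 cmH2O; new PIP = 33.954 + (2.6) = 36.554 cmH2O.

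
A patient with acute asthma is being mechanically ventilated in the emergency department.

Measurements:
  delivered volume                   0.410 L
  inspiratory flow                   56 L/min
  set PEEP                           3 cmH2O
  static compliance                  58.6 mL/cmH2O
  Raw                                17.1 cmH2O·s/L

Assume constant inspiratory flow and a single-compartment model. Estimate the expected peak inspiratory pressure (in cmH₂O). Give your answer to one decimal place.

26.0

Flow: 56 L/min ÷ 60 = 0.9333 L/s.
Equation of motion (constant flow): PIP = Vt/C + R·V̇ + PEEP.
PIP = 410/58.6 + 17.1×0.9333 + 3 = 6.997 + 15.959 + 3 = 25.956 cmH2O.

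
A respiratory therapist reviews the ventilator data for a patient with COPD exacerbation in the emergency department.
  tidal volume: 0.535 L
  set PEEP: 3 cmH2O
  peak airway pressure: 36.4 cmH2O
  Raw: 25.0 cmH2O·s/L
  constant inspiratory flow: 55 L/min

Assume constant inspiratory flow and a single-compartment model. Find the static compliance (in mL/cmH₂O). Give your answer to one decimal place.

51.0

Flow: 55 L/min ÷ 60 = 0.9167 L/s.
Equation of motion (constant flow): PIP = Vt/C + R·V̇ + PEEP.
Vt/C = PIP − R·V̇ − PEEP = 36.4 − 25.0×0.9167 − 3 = 36.4 − 22.918 − 3 = 10.482 cmH2O.
C = Vt / 10.482 = 535 / 10.482 = 51.04 mL/cmH2O.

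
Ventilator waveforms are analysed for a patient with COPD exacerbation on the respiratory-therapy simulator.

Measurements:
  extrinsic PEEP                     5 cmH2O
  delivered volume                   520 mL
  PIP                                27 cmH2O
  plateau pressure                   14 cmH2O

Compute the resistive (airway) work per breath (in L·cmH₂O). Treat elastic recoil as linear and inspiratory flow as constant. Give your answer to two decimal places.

6.76

With constant inspiratory flow the resistive pressure is constant at PIP − Pplat = 27 − 14 = 13.0 cmH2O, so resistive work = 13.0 × 0.520 = 6.76 L·cmH2O.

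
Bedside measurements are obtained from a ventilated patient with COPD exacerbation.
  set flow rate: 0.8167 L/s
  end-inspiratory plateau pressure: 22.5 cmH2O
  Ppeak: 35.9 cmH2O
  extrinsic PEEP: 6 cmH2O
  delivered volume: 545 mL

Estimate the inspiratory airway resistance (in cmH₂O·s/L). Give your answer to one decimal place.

16.4

Raw = (PIP − Pplat) / flow = (35.9 − 22.5) / 0.8167 = 13.4 / 0.8167 = 16.407 cmH2O·s/L.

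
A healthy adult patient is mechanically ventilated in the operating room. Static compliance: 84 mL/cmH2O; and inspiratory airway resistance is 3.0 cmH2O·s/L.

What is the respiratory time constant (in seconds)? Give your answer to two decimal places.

τ = R × C = 3.0 × 84 mL/cmH2O = 3.0 × 0.084 L/cmH2O = 0.252 s.

0.25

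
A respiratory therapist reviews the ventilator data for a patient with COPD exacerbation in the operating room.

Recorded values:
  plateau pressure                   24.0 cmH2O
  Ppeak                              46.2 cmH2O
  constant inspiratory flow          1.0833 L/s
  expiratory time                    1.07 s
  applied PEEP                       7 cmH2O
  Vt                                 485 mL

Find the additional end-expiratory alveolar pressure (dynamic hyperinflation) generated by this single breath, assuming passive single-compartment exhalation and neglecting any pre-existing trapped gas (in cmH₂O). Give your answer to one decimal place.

R = (PIP − Pplat)/V̇ = (46.2 − 24.0) / 1.0833 = 22.2/1.0833 = 20.493 cmH2O·s/L.
C = Vt/(Pplat − PEEP) = 485.0 / (24.0 − 7) = 485.0/17.0 = 28.529 mL/cmH2O.
τ = R × C = 20.493 × 0.02853 L/cmH2O = 0.5847 s.
Fraction remaining = e^(−Te/τ) = e^(−1.07/0.5847) = 0.1604; trapped volume = 485.0 × 0.1604 = 77.794 mL.
Additional alveolar pressure from trapping ≈ V_trapped / C = 77.794 / 28.529 = 2.727 cmH2O.

2.7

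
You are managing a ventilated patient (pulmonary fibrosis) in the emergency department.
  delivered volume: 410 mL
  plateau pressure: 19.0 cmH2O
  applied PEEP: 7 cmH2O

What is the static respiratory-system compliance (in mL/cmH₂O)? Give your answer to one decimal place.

Cstat = Vt / (Pplat − PEEP) = 410 / (19.0 − 7) = 410 / 12.0 = 34.167 mL/cmH2O.

34.2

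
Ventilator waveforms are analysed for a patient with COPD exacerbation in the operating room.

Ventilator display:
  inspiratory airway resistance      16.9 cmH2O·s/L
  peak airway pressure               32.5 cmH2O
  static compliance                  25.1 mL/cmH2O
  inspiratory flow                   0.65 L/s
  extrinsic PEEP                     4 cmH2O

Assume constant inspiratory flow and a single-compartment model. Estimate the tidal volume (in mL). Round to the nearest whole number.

Equation of motion (constant flow): PIP = Vt/C + R·V̇ + PEEP.
Vt/C = PIP − R·V̇ − PEEP = 32.5 − 10.985 − 4 = 17.515 cmH2O.
Vt = C × 17.515 = 25.1 × 17.515 = 439.63 mL.

440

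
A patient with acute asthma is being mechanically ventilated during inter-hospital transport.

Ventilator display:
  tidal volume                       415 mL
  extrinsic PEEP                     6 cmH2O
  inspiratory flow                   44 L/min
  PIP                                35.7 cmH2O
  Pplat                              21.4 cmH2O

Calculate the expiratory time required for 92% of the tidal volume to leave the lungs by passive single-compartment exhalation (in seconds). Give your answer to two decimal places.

1.33

Flow: 44 L/min ÷ 60 = 0.7333 L/s.
R = (PIP − Pplat)/V̇ = (35.7 − 21.4) / 0.7333 = 14.3/0.7333 = 19.501 cmH2O·s/L.
C = Vt/(Pplat − PEEP) = 415.0 / (21.4 − 6) = 415.0/15.4 = 26.948 mL/cmH2O.
τ = R × C = 19.501 × 0.02695 L/cmH2O = 0.5256 s.
t = −τ·ln(1 − 0.92) = −0.5256·ln(0.08) = 1.328 s.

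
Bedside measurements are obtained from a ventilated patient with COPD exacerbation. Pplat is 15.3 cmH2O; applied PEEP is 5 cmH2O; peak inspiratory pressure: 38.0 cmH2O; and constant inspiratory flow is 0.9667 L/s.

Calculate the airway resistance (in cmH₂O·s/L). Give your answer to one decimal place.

23.5

Raw = (PIP − Pplat) / flow = (38.0 − 15.3) / 0.9667 = 22.7 / 0.9667 = 23.482 cmH2O·s/L.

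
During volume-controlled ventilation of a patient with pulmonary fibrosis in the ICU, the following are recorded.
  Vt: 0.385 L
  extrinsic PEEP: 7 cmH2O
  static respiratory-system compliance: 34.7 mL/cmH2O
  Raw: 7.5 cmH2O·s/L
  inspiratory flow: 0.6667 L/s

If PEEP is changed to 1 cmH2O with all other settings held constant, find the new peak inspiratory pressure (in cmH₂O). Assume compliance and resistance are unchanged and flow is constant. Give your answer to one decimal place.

17.1

PIP = Vt/C + R·V̇ + PEEP (constant-flow equation of motion).
Only the baseline term changes: ΔPIP = ΔPEEP = 1 − 7 = -6.0 cmH2O.
Original PIP = 385/34.7 + 7.5×0.6667 + 7 = 23.095 cmH2O; new PIP = 23.095 + (-6.0) = 17.095 cmH2O.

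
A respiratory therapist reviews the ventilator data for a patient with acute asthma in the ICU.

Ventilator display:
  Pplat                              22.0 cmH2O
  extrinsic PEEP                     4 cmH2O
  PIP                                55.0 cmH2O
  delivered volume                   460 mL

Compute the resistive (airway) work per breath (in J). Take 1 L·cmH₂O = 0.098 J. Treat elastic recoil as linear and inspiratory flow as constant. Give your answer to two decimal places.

1.49

With constant inspiratory flow the resistive pressure is constant at PIP − Pplat = 55.0 − 22.0 = 33.0 cmH2O, so resistive work = 33.0 × 0.460 = 15.18 L·cmH2O.
× 0.098 J/(L·cmH2O) → 1.488 J.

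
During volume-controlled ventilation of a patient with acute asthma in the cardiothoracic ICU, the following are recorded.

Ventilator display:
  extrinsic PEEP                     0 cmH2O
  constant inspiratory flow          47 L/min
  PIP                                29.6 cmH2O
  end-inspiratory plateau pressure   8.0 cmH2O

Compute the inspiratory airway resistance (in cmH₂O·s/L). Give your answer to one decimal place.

Flow: 47 L/min ÷ 60 = 0.7833 L/s.
Raw = (PIP − Pplat) / flow = (29.6 − 8.0) / 0.7833 = 21.6 / 0.7833 = 27.576 cmH2O·s/L.

27.6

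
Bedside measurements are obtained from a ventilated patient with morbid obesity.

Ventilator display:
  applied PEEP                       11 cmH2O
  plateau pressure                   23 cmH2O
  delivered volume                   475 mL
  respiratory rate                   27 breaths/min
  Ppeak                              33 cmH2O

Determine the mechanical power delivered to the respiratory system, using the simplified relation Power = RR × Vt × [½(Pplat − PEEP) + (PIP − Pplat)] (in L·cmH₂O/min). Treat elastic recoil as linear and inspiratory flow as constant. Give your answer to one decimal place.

Per-breath work = Vt × [½(Pplat−PEEP) + (PIP−Pplat)] = 0.475 × [0.5×12.0 + 10.0] = 0.475 × 16.0 = 7.6 L·cmH2O.
Power = 27 × 7.6 = 205.2 L·cmH2O/min.

205.2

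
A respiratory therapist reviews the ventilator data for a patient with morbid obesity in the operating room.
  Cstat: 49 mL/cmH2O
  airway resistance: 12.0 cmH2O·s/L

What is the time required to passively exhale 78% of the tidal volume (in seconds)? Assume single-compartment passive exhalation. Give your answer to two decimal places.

0.89

τ = R × C = 12.0 × 49 mL/cmH2O = 12.0 × 0.049 L/cmH2O = 0.588 s.
Exhaled fraction f = 1 − e^(−t/τ) → t = −τ·ln(1 − f) = −0.588·ln(0.22) = 0.8903 s.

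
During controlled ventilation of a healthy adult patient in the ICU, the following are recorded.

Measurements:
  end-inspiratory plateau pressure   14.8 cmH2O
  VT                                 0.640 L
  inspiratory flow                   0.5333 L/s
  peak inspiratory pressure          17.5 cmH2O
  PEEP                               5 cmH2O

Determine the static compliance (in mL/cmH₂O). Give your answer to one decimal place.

Cstat = Vt / (Pplat − PEEP) = 640 / (14.8 − 5) = 640 / 9.8 = 65.306 mL/cmH2O.

65.3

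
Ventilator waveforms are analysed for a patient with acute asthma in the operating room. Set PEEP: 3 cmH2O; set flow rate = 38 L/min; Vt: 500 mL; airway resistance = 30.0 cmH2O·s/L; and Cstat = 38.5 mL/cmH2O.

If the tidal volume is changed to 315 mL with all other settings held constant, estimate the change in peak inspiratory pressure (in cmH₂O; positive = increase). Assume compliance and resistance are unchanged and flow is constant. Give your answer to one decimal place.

PIP = Vt/C + R·V̇ + PEEP (constant-flow equation of motion).
Only the elastic term changes: ΔPIP = ΔVt / C = (315 − 500) / 38.5 = -4.805 cmH2O.

-4.8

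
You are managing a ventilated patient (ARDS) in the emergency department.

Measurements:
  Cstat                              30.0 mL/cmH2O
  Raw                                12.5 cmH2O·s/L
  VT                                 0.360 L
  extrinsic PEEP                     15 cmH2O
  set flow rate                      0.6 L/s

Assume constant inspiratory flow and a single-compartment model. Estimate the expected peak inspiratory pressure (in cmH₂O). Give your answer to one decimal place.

34.5

Equation of motion (constant flow): PIP = Vt/C + R·V̇ + PEEP.
PIP = 360/30.0 + 12.5×0.6 + 15 = 12.0 + 7.5 + 15 = 34.5 cmH2O.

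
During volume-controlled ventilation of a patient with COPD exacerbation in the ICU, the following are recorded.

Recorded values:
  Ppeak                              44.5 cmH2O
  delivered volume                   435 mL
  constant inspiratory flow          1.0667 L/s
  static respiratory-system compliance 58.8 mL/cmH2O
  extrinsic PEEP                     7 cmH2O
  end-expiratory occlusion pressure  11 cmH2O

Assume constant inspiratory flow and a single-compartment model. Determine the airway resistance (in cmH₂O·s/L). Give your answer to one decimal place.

Total PEEP = 11 cmH2O (set 7 + intrinsic 4); this is the baseline alveolar pressure.
Equation of motion (constant flow): PIP = Vt/C + R·V̇ + PEEP.
R·V̇ = PIP − Vt/C − PEEP = 44.5 − 435/58.8 − 11 = 44.5 − 7.398 − 11 = 26.102 cmH2O.
R = 26.102 / 1.0667 = 24.47 cmH2O·s/L.

24.5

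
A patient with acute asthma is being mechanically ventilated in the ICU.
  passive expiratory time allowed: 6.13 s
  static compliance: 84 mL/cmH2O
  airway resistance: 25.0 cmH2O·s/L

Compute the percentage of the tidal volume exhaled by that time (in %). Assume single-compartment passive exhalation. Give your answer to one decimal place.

94.6

τ = R × C = 25.0 × 84 mL/cmH2O = 25.0 × 0.084 L/cmH2O = 2.1 s.
Passive exhalation: V(t)/V₀ = e^(−t/τ) = e^(−6.13/2.1) = 0.05399.
Fraction exhaled = 1 − 0.05399 = 0.946 → 94.6%.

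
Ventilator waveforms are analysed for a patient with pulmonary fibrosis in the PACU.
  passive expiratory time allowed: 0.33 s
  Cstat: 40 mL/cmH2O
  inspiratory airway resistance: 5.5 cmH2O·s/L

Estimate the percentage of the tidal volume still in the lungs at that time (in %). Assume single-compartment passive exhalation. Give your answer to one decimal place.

τ = R × C = 5.5 × 40 mL/cmH2O = 5.5 × 0.040 L/cmH2O = 0.22 s.
Passive exhalation: V(t)/V₀ = e^(−t/τ) = e^(−0.33/0.22) = 0.2231.
Fraction remaining = 0.2231 → 22.31%.

22.3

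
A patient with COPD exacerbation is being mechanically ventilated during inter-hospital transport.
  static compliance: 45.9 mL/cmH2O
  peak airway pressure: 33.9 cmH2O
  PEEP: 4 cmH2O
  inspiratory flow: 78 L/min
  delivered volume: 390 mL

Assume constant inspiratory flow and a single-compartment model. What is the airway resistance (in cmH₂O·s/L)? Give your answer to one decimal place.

Flow: 78 L/min ÷ 60 = 1.3 L/s.
Equation of motion (constant flow): PIP = Vt/C + R·V̇ + PEEP.
R·V̇ = PIP − Vt/C − PEEP = 33.9 − 390/45.9 − 4 = 33.9 − 8.497 − 4 = 21.403 cmH2O.
R = 21.403 / 1.3 = 16.464 cmH2O·s/L.

16.5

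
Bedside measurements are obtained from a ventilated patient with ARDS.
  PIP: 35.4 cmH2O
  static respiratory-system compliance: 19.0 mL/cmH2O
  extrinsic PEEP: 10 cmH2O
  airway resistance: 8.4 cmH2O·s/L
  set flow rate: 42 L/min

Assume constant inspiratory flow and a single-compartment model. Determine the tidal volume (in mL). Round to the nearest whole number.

371

Flow: 42 L/min ÷ 60 = 0.7 L/s.
Equation of motion (constant flow): PIP = Vt/C + R·V̇ + PEEP.
Vt/C = PIP − R·V̇ − PEEP = 35.4 − 5.88 − 10 = 19.52 cmH2O.
Vt = C × 19.52 = 19.0 × 19.52 = 370.88 mL.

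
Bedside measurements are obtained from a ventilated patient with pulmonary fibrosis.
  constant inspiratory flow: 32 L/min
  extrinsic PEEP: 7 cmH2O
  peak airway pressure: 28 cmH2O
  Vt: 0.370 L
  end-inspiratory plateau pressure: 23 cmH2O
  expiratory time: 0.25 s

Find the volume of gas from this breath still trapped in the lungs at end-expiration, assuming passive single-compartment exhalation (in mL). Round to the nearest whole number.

117

Flow: 32 L/min ÷ 60 = 0.5333 L/s.
R = (PIP − Pplat)/V̇ = (28 − 23) / 0.5333 = 5.0/0.5333 = 9.376 cmH2O·s/L.
C = Vt/(Pplat − PEEP) = 370.0 / (23 − 7) = 370.0/16.0 = 23.125 mL/cmH2O.
τ = R × C = 9.376 × 0.02313 L/cmH2O = 0.2169 s.
Fraction remaining = e^(−Te/τ) = e^(−0.25/0.2169) = 0.3158.
Trapped volume = 370.0 × 0.3158 = 116.85 mL.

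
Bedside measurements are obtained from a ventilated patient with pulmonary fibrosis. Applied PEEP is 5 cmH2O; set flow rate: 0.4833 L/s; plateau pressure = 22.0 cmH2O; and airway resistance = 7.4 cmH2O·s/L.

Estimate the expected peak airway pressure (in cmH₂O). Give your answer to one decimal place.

25.6

PIP = Pplat + Raw × flow = 22.0 + 7.4 × 0.4833 = 22.0 + 3.576 = 25.576 cmH2O.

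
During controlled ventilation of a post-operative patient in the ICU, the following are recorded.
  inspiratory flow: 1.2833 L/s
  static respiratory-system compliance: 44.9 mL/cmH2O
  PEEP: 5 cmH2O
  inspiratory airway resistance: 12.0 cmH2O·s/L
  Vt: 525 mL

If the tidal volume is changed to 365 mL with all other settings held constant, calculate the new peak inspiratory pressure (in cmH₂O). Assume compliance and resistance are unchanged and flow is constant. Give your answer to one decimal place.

28.5

PIP = Vt/C + R·V̇ + PEEP (constant-flow equation of motion).
Only the elastic term changes: ΔPIP = ΔVt / C = (365 − 525) / 44.9 = -3.563 cmH2O.
Original PIP = 525/44.9 + 12.0×1.2833 + 5 = 32.092 cmH2O; new PIP = 32.092 + (-3.563) = 28.529 cmH2O.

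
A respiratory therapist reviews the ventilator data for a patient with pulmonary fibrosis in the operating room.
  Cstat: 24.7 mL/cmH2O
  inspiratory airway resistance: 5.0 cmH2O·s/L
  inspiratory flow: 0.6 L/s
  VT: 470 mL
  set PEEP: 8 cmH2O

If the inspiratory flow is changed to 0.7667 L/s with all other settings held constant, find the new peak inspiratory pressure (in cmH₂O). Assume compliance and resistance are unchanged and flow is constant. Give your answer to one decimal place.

30.9

PIP = Vt/C + R·V̇ + PEEP (constant-flow equation of motion).
Only the resistive term changes: ΔPIP = R × ΔV̇ = 5.0 × (0.7667 − 0.6) = 5.0 × 0.1667 = 0.8335 cmH2O.
Original PIP = 470/24.7 + 5.0×0.6 + 8 = 30.028 cmH2O; new PIP = 30.028 + (0.8335) = 30.862 cmH2O.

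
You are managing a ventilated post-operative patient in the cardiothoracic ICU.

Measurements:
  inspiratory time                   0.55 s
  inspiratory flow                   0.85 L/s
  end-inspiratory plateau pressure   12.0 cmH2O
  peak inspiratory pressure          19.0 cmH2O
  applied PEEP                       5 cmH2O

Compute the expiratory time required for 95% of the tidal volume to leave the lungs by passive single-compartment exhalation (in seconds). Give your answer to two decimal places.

Vt = flow × Ti = 0.85 L/s × 0.55 s × 1000 mL/L = 467.5 mL.
R = (PIP − Pplat)/V̇ = (19.0 − 12.0) / 0.85 = 7.0/0.85 = 8.235 cmH2O·s/L.
C = Vt/(Pplat − PEEP) = 467.5 / (12.0 − 5) = 467.5/7.0 = 66.786 mL/cmH2O.
τ = R × C = 8.235 × 0.06679 L/cmH2O = 0.55 s.
t = −τ·ln(1 − 0.95) = −0.55·ln(0.05) = 1.648 s.

1.65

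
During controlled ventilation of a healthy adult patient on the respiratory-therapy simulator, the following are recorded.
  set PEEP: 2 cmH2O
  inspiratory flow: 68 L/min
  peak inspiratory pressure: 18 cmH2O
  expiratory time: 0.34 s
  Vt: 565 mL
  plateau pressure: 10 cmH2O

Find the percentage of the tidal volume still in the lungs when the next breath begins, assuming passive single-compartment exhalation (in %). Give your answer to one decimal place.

Flow: 68 L/min ÷ 60 = 1.1333 L/s.
R = (PIP − Pplat)/V̇ = (18 − 10) / 1.1333 = 8.0/1.1333 = 7.059 cmH2O·s/L.
C = Vt/(Pplat − PEEP) = 565.0 / (10 − 2) = 565.0/8.0 = 70.625 mL/cmH2O.
τ = R × C = 7.059 × 0.07063 L/cmH2O = 0.4986 s.
Fraction remaining at end-expiration = e^(−Te/τ) = e^(−0.34/0.4986) = 0.5057 → 50.57%.

50.6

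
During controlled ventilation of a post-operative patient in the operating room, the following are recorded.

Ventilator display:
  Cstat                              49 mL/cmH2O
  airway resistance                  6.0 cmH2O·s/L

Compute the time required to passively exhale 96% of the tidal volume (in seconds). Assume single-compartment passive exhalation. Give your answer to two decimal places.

0.95

τ = R × C = 6.0 × 49 mL/cmH2O = 6.0 × 0.049 L/cmH2O = 0.294 s.
Exhaled fraction f = 1 − e^(−t/τ) → t = −τ·ln(1 − f) = −0.294·ln(0.04) = 0.9463 s.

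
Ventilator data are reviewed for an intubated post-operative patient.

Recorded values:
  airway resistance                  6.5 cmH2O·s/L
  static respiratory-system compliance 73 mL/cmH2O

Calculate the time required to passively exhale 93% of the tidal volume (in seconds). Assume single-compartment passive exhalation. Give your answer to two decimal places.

1.26

τ = R × C = 6.5 × 73 mL/cmH2O = 6.5 × 0.073 L/cmH2O = 0.4745 s.
Exhaled fraction f = 1 − e^(−t/τ) → t = −τ·ln(1 − f) = −0.4745·ln(0.07) = 1.262 s.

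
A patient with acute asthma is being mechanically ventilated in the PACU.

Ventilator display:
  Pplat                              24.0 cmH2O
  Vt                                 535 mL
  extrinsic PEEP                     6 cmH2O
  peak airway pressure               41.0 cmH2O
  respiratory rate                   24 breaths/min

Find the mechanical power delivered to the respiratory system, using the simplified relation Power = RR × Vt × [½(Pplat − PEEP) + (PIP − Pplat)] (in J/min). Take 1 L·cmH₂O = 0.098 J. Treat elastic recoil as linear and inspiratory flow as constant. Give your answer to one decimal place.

32.7

Per-breath work = Vt × [½(Pplat−PEEP) + (PIP−Pplat)] = 0.535 × [0.5×18.0 + 17.0] = 0.535 × 26.0 = 13.91 L·cmH2O.
Power = 24 × 13.91 = 333.84 L·cmH2O/min.
× 0.098 J/(L·cmH2O) → 32.716 J/min.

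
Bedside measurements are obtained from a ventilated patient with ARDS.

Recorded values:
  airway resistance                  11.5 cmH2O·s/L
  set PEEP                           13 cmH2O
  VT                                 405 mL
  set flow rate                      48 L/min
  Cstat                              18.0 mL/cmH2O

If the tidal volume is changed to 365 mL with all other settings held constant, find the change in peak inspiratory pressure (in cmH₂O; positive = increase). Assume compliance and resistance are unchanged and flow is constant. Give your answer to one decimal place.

-2.2

PIP = Vt/C + R·V̇ + PEEP (constant-flow equation of motion).
Only the elastic term changes: ΔPIP = ΔVt / C = (365 − 405) / 18.0 = -2.222 cmH2O.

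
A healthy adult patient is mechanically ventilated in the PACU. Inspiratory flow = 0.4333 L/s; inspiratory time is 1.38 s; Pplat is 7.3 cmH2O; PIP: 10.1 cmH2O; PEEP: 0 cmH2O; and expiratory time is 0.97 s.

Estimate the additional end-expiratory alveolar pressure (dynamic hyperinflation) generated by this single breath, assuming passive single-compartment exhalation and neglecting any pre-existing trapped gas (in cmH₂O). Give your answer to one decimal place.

Vt = flow × Ti = 0.4333 L/s × 1.38 s × 1000 mL/L = 597.95 mL.
R = (PIP − Pplat)/V̇ = (10.1 − 7.3) / 0.4333 = 2.8/0.4333 = 6.462 cmH2O·s/L.
C = Vt/(Pplat − PEEP) = 597.95 / (7.3 − 0) = 597.95/7.3 = 81.911 mL/cmH2O.
τ = R × C = 6.462 × 0.08191 L/cmH2O = 0.5293 s.
Fraction remaining = e^(−Te/τ) = e^(−0.97/0.5293) = 0.16; trapped volume = 597.95 × 0.16 = 95.672 mL.
Additional alveolar pressure from trapping ≈ V_trapped / C = 95.672 / 81.911 = 1.168 cmH2O.

1.2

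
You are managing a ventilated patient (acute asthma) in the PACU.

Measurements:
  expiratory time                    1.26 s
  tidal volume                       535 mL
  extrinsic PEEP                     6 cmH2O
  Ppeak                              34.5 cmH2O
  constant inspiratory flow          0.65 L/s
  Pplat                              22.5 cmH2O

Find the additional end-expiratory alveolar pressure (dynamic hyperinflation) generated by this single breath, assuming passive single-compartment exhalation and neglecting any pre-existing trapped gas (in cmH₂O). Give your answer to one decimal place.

R = (PIP − Pplat)/V̇ = (34.5 − 22.5) / 0.65 = 12.0/0.65 = 18.462 cmH2O·s/L.
C = Vt/(Pplat − PEEP) = 535.0 / (22.5 − 6) = 535.0/16.5 = 32.424 mL/cmH2O.
τ = R × C = 18.462 × 0.03242 L/cmH2O = 0.5985 s.
Fraction remaining = e^(−Te/τ) = e^(−1.26/0.5985) = 0.1218; trapped volume = 535.0 × 0.1218 = 65.163 mL.
Additional alveolar pressure from trapping ≈ V_trapped / C = 65.163 / 32.424 = 2.01 cmH2O.

2.0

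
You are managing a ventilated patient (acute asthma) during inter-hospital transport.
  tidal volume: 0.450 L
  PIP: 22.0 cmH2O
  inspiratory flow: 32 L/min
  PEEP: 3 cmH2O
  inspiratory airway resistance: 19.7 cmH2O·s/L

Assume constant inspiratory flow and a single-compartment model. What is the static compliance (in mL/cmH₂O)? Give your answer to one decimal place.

Flow: 32 L/min ÷ 60 = 0.5333 L/s.
Equation of motion (constant flow): PIP = Vt/C + R·V̇ + PEEP.
Vt/C = PIP − R·V̇ − PEEP = 22.0 − 19.7×0.5333 − 3 = 22.0 − 10.506 − 3 = 8.494 cmH2O.
C = Vt / 8.494 = 450 / 8.494 = 52.979 mL/cmH2O.

53.0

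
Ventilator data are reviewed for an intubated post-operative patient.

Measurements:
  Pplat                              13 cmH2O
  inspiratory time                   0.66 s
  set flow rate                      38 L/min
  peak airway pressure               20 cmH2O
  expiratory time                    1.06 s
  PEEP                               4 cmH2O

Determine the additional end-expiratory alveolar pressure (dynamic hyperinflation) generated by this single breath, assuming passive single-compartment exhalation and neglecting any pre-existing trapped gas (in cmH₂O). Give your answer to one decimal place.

1.1

Flow: 38 L/min ÷ 60 = 0.6333 L/s.
Vt = flow × Ti = 0.6333 L/s × 0.66 s × 1000 mL/L = 417.98 mL.
R = (PIP − Pplat)/V̇ = (20 − 13) / 0.6333 = 7.0/0.6333 = 11.053 cmH2O·s/L.
C = Vt/(Pplat − PEEP) = 417.98 / (13 − 4) = 417.98/9.0 = 46.442 mL/cmH2O.
τ = R × C = 11.053 × 0.04644 L/cmH2O = 0.5133 s.
Fraction remaining = e^(−Te/τ) = e^(−1.06/0.5133) = 0.1268; trapped volume = 417.98 × 0.1268 = 53.0 mL.
Additional alveolar pressure from trapping ≈ V_trapped / C = 53.0 / 46.442 = 1.141 cmH2O.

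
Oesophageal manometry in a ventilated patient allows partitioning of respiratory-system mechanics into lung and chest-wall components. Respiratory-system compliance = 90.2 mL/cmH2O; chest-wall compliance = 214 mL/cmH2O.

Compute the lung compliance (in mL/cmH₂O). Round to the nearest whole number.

1/CL = 1/Crs − 1/Ccw.
1/CL = 1/90.2 − 1/214 = 0.006414.
CL = 155.91 mL/cmH2O.

156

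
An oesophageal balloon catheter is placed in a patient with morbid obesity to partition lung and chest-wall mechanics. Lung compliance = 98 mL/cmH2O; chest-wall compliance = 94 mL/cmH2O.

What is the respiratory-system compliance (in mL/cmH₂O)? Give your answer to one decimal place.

Lung and chest wall are elastances in series: 1/Crs = 1/CL + 1/Ccw.
1/Crs = 1/98 + 1/94 = 0.02084.
Crs = 47.985 mL/cmH2O.

48.0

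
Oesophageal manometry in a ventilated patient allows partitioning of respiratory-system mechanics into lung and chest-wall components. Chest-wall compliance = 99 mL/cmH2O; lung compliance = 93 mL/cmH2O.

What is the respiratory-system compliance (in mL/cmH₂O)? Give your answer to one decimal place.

48.0

Lung and chest wall are elastances in series: 1/Crs = 1/CL + 1/Ccw.
1/Crs = 1/93 + 1/99 = 0.02085.
Crs = 47.962 mL/cmH2O.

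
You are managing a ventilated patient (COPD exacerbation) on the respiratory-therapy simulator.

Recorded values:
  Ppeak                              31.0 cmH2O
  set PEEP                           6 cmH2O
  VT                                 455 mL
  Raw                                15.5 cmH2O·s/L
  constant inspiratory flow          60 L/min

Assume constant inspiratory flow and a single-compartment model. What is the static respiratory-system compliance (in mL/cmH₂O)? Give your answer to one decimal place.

47.9

Flow: 60 L/min ÷ 60 = 1 L/s.
Equation of motion (constant flow): PIP = Vt/C + R·V̇ + PEEP.
Vt/C = PIP − R·V̇ − PEEP = 31.0 − 15.5×1 − 6 = 31.0 − 15.5 − 6 = 9.5 cmH2O.
C = Vt / 9.5 = 455 / 9.5 = 47.895 mL/cmH2O.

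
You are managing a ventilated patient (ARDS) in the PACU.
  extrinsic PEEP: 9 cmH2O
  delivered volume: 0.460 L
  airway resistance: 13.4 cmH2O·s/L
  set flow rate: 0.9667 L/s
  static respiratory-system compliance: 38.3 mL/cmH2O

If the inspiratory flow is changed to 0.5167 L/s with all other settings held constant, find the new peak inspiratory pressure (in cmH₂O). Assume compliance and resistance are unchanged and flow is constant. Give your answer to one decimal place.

PIP = Vt/C + R·V̇ + PEEP (constant-flow equation of motion).
Only the resistive term changes: ΔPIP = R × ΔV̇ = 13.4 × (0.5167 − 0.9667) = 13.4 × -0.45 = -6.03 cmH2O.
Original PIP = 460/38.3 + 13.4×0.9667 + 9 = 33.964 cmH2O; new PIP = 33.964 + (-6.03) = 27.934 cmH2O.

27.9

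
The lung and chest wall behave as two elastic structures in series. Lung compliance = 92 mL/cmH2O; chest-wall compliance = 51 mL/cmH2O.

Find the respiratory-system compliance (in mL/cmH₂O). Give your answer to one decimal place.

Lung and chest wall are elastances in series: 1/Crs = 1/CL + 1/Ccw.
1/Crs = 1/92 + 1/51 = 0.03048.
Crs = 32.808 mL/cmH2O.

32.8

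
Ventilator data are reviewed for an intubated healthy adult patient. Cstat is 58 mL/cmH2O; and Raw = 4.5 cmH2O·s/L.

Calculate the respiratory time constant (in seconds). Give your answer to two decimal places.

τ = R × C = 4.5 × 58 mL/cmH2O = 4.5 × 0.058 L/cmH2O = 0.261 s.

0.26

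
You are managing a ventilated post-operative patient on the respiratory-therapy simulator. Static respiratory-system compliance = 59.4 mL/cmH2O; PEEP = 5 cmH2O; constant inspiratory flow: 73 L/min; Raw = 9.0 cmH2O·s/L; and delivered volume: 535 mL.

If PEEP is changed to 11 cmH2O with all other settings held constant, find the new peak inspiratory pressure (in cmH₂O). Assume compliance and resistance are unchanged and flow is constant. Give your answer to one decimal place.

Flow: 73 L/min ÷ 60 = 1.2167 L/s.
PIP = Vt/C + R·V̇ + PEEP (constant-flow equation of motion).
Only the baseline term changes: ΔPIP = ΔPEEP = 11 − 5 = 6.0 cmH2O.
Original PIP = 535/59.4 + 9.0×1.2167 + 5 = 24.957 cmH2O; new PIP = 24.957 + (6.0) = 30.957 cmH2O.

31.0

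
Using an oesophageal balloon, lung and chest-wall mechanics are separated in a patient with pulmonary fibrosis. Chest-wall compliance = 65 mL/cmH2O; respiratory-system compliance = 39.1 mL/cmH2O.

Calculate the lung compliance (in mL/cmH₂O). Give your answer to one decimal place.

1/CL = 1/Crs − 1/Ccw.
1/CL = 1/39.1 − 1/65 = 0.01019.
CL = 98.135 mL/cmH2O.

98.1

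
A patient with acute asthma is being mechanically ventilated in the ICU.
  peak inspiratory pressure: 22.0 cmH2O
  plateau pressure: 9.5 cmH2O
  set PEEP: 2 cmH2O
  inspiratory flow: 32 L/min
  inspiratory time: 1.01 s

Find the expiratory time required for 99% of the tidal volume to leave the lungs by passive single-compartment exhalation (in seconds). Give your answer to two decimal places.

7.75

Flow: 32 L/min ÷ 60 = 0.5333 L/s.
Vt = flow × Ti = 0.5333 L/s × 1.01 s × 1000 mL/L = 538.63 mL.
R = (PIP − Pplat)/V̇ = (22.0 − 9.5) / 0.5333 = 12.5/0.5333 = 23.439 cmH2O·s/L.
C = Vt/(Pplat − PEEP) = 538.63 / (9.5 − 2) = 538.63/7.5 = 71.817 mL/cmH2O.
τ = R × C = 23.439 × 0.07182 L/cmH2O = 1.683 s.
t = −τ·ln(1 − 0.99) = −1.683·ln(0.01) = 7.751 s.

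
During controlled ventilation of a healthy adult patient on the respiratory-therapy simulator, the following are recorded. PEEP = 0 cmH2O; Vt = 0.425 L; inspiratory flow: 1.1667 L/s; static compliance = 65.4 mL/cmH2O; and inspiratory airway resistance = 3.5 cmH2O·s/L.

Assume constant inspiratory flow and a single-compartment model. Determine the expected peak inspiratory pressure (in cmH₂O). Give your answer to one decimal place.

10.6

Equation of motion (constant flow): PIP = Vt/C + R·V̇ + PEEP.
PIP = 425/65.4 + 3.5×1.1667 + 0 = 6.498 + 4.083 + 0 = 10.581 cmH2O.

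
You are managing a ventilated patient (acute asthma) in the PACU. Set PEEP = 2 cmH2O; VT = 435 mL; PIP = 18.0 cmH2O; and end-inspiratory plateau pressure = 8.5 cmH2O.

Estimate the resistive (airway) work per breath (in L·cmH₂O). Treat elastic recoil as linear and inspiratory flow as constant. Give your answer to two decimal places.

With constant inspiratory flow the resistive pressure is constant at PIP − Pplat = 18.0 − 8.5 = 9.5 cmH2O, so resistive work = 9.5 × 0.435 = 4.133 L·cmH2O.

4.13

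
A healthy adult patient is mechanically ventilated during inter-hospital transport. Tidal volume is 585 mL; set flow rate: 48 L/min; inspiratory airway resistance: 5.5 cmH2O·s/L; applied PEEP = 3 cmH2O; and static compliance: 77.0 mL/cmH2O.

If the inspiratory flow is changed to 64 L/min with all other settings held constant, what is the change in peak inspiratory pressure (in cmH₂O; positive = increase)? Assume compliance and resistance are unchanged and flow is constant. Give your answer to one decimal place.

Flow: 48 L/min ÷ 60 = 0.8 L/s.
New flow: 64 L/min ÷ 60 = 1.0667 L/s.
PIP = Vt/C + R·V̇ + PEEP (constant-flow equation of motion).
Only the resistive term changes: ΔPIP = R × ΔV̇ = 5.5 × (1.0667 − 0.8) = 5.5 × 0.2667 = 1.467 cmH2O.

1.5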